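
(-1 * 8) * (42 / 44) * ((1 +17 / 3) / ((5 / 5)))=-560 / 11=-50.91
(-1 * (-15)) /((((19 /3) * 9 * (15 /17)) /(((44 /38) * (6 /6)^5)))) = 374 /1083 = 0.35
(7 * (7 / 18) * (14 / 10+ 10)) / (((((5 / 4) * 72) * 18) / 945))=18.10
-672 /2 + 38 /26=-4349 /13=-334.54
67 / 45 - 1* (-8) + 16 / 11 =5417 / 495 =10.94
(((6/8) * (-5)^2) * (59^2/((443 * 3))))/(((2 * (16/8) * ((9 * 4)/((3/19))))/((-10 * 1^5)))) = -435125/808032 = -0.54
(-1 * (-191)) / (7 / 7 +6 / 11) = 2101 / 17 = 123.59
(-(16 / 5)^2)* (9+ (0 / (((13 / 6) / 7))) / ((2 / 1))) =-2304 / 25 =-92.16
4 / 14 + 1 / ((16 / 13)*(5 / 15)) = 305 / 112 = 2.72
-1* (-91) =91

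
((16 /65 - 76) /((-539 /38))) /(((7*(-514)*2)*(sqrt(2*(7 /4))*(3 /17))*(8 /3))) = -397613*sqrt(14) /1764783020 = -0.00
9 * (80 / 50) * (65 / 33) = 312 / 11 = 28.36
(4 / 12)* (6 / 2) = 1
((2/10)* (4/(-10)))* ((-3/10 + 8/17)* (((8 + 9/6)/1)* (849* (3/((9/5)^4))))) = -779665/24786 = -31.46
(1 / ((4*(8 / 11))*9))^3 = 1331 / 23887872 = 0.00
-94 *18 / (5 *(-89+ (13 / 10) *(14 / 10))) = 3.88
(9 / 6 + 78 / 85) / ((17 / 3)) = 1233 / 2890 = 0.43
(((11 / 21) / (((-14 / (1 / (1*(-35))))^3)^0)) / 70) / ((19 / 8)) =44 / 13965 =0.00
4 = 4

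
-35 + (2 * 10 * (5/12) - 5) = -31.67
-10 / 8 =-5 / 4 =-1.25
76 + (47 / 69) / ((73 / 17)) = 383611 / 5037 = 76.16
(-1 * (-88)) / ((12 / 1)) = 22 / 3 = 7.33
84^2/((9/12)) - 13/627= 5898803/627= 9407.98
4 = 4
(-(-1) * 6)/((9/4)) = 8/3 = 2.67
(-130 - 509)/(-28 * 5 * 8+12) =639/1108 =0.58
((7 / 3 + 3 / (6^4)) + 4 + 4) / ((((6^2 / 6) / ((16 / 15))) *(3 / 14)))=8.57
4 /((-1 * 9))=-4 /9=-0.44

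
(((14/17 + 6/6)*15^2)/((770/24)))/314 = 8370/205513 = 0.04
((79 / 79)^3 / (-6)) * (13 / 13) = -1 / 6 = -0.17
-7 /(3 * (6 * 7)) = -1 /18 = -0.06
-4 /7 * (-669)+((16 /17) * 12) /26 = 592068 /1547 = 382.72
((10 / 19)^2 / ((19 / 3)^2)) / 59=900 / 7688939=0.00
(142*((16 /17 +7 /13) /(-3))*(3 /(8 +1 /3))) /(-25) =139302 /138125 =1.01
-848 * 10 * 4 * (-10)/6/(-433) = -130.56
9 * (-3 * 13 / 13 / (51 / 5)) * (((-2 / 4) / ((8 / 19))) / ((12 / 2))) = 285 / 544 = 0.52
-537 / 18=-179 / 6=-29.83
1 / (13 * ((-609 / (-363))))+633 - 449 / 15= 23874209 / 39585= 603.11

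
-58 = -58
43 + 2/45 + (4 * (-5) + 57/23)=26416/1035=25.52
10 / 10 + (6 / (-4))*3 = -7 / 2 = -3.50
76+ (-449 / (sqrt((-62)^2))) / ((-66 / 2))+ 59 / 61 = 9633359 / 124806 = 77.19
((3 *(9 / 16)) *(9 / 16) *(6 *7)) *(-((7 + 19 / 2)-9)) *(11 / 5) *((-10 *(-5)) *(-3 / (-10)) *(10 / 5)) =-2525985 / 128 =-19734.26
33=33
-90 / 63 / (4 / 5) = -1.79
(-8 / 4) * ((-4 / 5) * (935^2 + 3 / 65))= 454597024 / 325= 1398760.07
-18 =-18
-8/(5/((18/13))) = -144/65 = -2.22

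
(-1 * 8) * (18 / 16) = -9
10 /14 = 5 /7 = 0.71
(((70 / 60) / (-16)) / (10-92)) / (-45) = -7 / 354240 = -0.00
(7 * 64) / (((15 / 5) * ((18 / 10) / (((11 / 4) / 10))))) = 616 / 27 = 22.81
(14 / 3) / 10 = 7 / 15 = 0.47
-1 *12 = -12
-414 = -414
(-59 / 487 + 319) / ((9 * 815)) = 0.04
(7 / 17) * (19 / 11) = 133 / 187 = 0.71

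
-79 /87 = -0.91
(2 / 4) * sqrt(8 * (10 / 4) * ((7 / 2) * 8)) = 2 * sqrt(35) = 11.83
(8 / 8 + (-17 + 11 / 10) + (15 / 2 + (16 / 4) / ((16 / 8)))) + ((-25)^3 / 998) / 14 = -455369 / 69860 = -6.52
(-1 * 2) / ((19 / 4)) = -8 / 19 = -0.42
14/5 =2.80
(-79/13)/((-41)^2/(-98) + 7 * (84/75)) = 193550/296621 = 0.65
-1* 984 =-984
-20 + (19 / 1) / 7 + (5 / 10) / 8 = -17.22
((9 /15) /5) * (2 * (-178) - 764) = -672 /5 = -134.40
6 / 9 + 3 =11 / 3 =3.67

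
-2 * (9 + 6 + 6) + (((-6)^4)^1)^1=1254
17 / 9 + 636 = 637.89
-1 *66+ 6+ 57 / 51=-1001 / 17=-58.88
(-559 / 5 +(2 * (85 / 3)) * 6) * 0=0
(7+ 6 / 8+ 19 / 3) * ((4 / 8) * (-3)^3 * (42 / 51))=-10647 / 68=-156.57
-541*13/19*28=-196924/19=-10364.42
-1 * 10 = -10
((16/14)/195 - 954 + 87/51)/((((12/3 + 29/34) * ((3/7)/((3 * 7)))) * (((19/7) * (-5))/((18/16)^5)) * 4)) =7104215377161/22257664000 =319.18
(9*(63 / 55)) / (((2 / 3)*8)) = 1701 / 880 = 1.93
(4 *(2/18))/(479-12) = 4/4203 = 0.00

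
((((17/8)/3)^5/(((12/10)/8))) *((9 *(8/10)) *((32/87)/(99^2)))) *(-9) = -1419857/491147712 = -0.00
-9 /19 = -0.47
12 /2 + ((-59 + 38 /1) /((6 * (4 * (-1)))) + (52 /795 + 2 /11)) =498271 /69960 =7.12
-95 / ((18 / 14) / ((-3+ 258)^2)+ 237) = -4804625 / 11986276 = -0.40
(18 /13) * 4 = 72 /13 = 5.54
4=4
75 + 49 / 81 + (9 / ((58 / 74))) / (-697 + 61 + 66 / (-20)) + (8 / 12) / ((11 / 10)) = 76.19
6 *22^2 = 2904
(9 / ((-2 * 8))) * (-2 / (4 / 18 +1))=81 / 88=0.92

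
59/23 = 2.57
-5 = -5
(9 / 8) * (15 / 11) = 135 / 88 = 1.53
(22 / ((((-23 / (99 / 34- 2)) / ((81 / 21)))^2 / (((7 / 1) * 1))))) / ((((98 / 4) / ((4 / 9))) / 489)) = 1674826956 / 52438183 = 31.94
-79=-79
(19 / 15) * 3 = 3.80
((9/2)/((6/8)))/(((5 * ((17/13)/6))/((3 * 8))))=11232/85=132.14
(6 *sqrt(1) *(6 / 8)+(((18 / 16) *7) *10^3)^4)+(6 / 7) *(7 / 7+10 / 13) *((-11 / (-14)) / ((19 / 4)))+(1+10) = 93094769034668350015 / 24206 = 3845937744140640.75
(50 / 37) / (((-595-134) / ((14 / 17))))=-700 / 458541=-0.00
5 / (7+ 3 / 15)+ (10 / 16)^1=1.32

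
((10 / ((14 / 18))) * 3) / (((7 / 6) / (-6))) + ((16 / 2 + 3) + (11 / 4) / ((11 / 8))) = -9083 / 49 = -185.37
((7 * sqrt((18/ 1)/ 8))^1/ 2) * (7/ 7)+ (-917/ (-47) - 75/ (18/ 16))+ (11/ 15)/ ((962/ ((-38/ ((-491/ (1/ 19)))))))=-41.91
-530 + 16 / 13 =-6874 / 13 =-528.77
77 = 77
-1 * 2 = -2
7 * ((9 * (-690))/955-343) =-467285/191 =-2446.52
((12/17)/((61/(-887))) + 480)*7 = 3409812/1037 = 3288.15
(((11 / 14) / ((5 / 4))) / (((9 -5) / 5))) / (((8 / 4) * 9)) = 11 / 252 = 0.04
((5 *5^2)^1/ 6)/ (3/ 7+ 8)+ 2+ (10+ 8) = 7955/ 354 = 22.47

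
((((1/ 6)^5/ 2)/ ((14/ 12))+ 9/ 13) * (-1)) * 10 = -6.92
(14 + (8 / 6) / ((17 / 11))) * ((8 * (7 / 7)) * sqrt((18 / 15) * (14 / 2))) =6064 * sqrt(210) / 255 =344.61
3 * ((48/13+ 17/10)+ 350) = 138603/130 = 1066.18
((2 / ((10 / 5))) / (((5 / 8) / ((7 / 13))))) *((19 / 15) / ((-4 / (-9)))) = 798 / 325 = 2.46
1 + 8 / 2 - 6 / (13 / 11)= -1 / 13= -0.08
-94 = -94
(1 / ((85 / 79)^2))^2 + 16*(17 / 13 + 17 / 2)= 106995626053 / 678608125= 157.67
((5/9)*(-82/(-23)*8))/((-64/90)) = -1025/46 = -22.28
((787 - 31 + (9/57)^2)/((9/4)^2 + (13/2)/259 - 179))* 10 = -1256668000/28907797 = -43.47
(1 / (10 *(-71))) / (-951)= 1 / 675210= 0.00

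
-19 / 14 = -1.36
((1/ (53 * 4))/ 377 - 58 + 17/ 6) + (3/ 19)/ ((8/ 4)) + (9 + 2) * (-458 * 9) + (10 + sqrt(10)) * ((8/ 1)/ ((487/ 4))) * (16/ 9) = -302147566301179/ 6655830948 + 512 * sqrt(10)/ 4383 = -45395.55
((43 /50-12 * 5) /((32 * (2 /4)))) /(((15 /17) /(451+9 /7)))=-79575827 /42000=-1894.66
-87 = -87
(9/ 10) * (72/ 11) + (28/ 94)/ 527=8025926/ 1362295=5.89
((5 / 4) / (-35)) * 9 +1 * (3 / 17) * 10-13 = -5501 / 476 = -11.56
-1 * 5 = -5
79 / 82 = 0.96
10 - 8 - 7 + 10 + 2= 7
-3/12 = -1/4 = -0.25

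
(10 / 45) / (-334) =-1 / 1503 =-0.00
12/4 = 3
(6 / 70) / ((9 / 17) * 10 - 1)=51 / 2555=0.02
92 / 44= 23 / 11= 2.09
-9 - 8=-17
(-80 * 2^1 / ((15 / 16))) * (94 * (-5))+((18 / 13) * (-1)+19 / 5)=15642071 / 195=80215.75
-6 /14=-3 /7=-0.43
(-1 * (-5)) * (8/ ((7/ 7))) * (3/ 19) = 120/ 19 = 6.32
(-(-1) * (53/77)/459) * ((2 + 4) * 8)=848/11781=0.07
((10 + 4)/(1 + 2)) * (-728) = -10192/3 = -3397.33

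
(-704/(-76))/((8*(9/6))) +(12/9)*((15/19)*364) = 21884/57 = 383.93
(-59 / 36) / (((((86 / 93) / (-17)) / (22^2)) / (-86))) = -1254084.33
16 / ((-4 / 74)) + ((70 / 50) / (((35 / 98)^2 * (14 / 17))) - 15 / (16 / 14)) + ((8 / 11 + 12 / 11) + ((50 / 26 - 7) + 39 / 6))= -292.56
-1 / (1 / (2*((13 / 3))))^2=-676 / 9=-75.11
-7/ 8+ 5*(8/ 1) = 39.12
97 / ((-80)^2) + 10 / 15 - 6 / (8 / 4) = -44509 / 19200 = -2.32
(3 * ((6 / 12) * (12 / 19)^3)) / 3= 864 / 6859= 0.13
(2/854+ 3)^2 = 1643524/182329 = 9.01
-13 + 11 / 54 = -12.80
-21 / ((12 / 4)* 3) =-7 / 3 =-2.33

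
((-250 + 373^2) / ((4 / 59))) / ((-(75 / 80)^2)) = -58267456 / 25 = -2330698.24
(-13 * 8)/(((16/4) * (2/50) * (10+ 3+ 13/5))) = -125/3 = -41.67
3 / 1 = 3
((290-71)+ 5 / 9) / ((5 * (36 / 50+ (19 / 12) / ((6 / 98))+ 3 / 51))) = 671840 / 407591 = 1.65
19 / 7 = 2.71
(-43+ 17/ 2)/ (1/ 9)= -621/ 2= -310.50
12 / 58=0.21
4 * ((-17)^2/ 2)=578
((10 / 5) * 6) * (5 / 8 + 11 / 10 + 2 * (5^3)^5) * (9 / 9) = 732421875020.70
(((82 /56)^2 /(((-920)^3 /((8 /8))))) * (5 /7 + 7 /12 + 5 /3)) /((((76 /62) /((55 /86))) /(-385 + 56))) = 0.00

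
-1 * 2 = -2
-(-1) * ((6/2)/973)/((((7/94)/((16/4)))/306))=345168/6811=50.68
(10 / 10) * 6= 6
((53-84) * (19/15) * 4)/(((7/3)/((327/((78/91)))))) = -128402/5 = -25680.40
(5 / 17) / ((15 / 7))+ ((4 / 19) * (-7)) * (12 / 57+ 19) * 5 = -2603573 / 18411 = -141.41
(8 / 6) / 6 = 2 / 9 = 0.22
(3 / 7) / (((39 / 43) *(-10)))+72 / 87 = 20593 / 26390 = 0.78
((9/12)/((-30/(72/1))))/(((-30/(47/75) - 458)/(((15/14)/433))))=1269/144130112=0.00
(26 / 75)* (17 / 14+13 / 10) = 2288 / 2625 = 0.87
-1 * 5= -5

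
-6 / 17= -0.35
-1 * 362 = -362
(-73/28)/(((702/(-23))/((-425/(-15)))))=142715/58968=2.42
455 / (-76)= -455 / 76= -5.99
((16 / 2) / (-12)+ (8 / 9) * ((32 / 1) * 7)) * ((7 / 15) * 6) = 25004 / 45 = 555.64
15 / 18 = 5 / 6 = 0.83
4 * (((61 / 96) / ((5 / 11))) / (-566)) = -671 / 67920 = -0.01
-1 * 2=-2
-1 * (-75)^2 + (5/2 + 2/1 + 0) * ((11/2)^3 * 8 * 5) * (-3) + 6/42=-1336543/14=-95467.36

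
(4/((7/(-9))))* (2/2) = -36/7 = -5.14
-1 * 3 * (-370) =1110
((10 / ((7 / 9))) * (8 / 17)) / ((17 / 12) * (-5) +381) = 8640 / 533953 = 0.02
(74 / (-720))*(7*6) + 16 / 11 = -1889 / 660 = -2.86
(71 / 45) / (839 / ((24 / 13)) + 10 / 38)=10792 / 3110295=0.00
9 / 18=1 / 2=0.50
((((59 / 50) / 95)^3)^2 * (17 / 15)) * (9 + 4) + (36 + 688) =124735905190439009397934661 / 172287161865234375000000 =724.00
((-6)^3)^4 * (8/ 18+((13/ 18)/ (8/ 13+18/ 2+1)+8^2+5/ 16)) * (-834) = -2706769547730432/ 23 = -117685632510018.78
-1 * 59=-59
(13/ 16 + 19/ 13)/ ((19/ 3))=1419/ 3952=0.36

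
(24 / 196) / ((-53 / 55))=-330 / 2597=-0.13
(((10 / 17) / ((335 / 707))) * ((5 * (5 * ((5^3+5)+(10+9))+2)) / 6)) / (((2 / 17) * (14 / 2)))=125745 / 134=938.40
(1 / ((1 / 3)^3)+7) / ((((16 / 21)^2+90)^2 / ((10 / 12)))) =5510295 / 1595682916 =0.00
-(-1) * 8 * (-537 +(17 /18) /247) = -4295.97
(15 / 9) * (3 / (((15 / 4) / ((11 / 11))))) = 4 / 3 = 1.33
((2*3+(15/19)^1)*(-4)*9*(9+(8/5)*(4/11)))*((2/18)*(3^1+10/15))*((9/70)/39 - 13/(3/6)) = 1072182554/43225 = 24804.69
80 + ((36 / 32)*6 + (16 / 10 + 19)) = 2147 / 20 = 107.35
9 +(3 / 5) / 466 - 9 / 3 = 6.00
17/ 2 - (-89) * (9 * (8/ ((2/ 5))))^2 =5767217/ 2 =2883608.50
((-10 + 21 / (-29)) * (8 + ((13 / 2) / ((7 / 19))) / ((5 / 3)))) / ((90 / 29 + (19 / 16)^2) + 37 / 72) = -466111872 / 11757095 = -39.65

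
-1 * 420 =-420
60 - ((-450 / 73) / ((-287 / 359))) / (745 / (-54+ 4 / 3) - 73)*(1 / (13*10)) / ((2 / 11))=225024007515 / 3750166147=60.00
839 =839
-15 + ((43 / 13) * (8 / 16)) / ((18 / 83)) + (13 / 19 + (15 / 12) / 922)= -6.69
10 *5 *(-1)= -50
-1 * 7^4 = -2401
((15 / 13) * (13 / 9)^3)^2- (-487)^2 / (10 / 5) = -14003164231 / 118098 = -118572.41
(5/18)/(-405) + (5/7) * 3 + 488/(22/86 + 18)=231325159/8011710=28.87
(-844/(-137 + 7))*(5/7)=4.64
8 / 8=1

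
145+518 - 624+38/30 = 604/15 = 40.27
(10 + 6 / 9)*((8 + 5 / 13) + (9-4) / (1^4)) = 1856 / 13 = 142.77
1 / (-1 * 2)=-1 / 2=-0.50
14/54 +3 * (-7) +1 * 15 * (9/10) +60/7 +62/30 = 6421/1890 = 3.40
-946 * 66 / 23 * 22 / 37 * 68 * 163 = -15224893728 / 851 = -17890591.92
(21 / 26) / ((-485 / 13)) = -21 / 970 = -0.02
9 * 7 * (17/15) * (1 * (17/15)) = 2023/25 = 80.92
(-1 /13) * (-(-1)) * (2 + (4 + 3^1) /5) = -17 /65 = -0.26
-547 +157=-390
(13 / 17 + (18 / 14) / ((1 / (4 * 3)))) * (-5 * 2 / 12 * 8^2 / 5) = -61664 / 357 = -172.73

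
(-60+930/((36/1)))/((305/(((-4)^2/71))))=-328/12993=-0.03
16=16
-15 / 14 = -1.07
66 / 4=33 / 2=16.50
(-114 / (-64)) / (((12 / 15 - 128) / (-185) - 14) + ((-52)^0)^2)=-52725 / 364448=-0.14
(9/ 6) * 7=21/ 2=10.50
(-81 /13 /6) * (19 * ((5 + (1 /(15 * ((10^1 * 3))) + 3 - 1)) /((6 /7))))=-161.19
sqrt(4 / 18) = sqrt(2) / 3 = 0.47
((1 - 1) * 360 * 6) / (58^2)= 0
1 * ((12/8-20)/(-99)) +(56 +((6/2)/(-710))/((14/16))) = 27643249/492030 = 56.18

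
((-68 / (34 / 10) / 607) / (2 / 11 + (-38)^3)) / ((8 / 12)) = 33 / 36637913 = 0.00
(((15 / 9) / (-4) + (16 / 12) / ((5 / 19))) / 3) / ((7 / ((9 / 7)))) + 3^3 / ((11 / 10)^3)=20.57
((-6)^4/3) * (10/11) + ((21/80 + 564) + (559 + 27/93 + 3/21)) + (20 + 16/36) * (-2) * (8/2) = 2325092023/1718640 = 1352.87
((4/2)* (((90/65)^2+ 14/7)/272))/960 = 331/11032320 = 0.00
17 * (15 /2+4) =391 /2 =195.50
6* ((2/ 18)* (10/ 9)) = 0.74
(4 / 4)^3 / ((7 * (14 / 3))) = 3 / 98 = 0.03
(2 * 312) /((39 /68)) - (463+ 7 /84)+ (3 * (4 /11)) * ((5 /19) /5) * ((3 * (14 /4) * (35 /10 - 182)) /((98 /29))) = 1487425 /2508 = 593.07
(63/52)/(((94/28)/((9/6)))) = 0.54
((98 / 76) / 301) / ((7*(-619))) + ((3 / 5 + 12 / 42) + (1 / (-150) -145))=-38264772473 / 265504575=-144.12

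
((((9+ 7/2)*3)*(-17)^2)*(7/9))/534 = 50575/3204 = 15.78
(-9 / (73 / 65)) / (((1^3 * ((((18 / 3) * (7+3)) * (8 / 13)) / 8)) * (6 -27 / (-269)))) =-45461 / 159724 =-0.28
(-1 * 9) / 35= -9 / 35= -0.26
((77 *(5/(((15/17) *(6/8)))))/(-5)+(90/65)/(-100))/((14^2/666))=-25188157/63700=-395.42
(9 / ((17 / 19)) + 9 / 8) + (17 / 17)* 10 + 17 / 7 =22479 / 952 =23.61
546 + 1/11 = 6007/11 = 546.09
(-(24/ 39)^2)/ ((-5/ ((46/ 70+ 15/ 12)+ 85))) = 194672/ 29575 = 6.58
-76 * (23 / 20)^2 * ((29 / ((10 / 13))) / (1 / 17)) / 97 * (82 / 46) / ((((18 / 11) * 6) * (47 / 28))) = -8841914081 / 123093000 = -71.83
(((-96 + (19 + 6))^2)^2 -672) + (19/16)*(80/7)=177877158/7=25411022.57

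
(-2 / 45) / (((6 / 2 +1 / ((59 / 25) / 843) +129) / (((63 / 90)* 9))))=-413 / 721575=-0.00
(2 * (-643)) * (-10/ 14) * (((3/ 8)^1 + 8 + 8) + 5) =549765/ 28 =19634.46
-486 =-486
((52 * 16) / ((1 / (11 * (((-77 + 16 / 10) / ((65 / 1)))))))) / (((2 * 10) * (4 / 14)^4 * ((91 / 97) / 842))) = -8936524058 / 125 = -71492192.46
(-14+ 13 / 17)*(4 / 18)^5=-800 / 111537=-0.01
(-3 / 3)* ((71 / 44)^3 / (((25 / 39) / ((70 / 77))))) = -13958529 / 2342560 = -5.96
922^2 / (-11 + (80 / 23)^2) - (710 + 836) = 772454.75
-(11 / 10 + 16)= -171 / 10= -17.10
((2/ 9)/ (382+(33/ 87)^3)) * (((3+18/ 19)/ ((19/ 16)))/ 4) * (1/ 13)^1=4877800/ 131187122391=0.00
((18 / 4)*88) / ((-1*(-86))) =198 / 43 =4.60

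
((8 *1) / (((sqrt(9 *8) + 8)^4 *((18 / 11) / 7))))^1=44429 / 144 - 1309 *sqrt(2) / 6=0.00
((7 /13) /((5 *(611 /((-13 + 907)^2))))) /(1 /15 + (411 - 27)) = 2397708 /6537089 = 0.37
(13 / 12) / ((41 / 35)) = 455 / 492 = 0.92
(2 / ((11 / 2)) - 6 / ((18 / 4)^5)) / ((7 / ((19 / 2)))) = 741266 / 1515591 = 0.49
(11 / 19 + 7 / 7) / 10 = 3 / 19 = 0.16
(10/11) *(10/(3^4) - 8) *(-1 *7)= 4060/81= 50.12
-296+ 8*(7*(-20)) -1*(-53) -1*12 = -1375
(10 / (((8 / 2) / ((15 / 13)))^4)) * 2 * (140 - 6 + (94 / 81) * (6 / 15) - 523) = -98348125 / 1827904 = -53.80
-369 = -369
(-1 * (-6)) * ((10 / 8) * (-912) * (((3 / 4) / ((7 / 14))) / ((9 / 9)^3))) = -10260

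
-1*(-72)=72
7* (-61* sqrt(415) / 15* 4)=-1708* sqrt(415) / 15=-2319.64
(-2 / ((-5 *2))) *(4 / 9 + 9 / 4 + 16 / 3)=289 / 180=1.61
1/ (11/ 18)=18/ 11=1.64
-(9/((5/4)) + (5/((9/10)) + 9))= -979/45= -21.76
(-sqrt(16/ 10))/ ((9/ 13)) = -26 * sqrt(10)/ 45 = -1.83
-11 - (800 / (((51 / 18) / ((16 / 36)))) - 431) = 15020 / 51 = 294.51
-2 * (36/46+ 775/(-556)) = 7817/6394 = 1.22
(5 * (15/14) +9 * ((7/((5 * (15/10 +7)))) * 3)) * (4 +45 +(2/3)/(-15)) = 8567467/17850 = 479.97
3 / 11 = 0.27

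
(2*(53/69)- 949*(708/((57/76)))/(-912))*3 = 1289807/437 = 2951.50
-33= -33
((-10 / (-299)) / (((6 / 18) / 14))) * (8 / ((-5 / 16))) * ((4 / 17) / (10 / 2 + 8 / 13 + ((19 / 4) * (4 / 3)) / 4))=-516096 / 439093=-1.18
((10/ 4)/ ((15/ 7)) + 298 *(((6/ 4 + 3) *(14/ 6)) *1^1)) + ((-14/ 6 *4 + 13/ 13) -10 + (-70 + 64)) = 18635/ 6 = 3105.83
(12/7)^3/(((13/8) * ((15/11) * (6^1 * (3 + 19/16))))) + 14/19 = 23480902/28381535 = 0.83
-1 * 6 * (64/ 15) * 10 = -256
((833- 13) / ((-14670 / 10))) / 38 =-410 / 27873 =-0.01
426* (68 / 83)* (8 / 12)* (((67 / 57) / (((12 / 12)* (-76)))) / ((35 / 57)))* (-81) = 26201556 / 55195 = 474.71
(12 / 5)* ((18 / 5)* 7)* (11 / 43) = 16632 / 1075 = 15.47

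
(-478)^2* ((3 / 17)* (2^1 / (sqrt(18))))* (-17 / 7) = -228484* sqrt(2) / 7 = -46160.74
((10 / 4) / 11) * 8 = 20 / 11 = 1.82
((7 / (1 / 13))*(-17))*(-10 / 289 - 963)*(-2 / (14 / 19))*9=-36394040.65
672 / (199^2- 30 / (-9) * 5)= 0.02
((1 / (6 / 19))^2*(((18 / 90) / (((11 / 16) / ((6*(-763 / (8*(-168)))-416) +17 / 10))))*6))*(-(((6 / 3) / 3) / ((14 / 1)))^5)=23733223 / 13477533300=0.00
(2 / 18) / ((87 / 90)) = 10 / 87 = 0.11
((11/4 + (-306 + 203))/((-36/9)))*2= 401/8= 50.12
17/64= 0.27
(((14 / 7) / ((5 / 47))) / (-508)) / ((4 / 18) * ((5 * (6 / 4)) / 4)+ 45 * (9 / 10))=-282 / 311785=-0.00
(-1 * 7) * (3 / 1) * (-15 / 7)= 45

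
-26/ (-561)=26/ 561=0.05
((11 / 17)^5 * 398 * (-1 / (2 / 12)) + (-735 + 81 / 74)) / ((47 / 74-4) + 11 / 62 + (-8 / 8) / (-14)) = 7636277604375 / 23681794903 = 322.45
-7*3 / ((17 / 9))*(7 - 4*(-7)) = -6615 / 17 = -389.12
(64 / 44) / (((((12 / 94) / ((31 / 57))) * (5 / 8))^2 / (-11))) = -543449344 / 731025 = -743.41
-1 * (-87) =87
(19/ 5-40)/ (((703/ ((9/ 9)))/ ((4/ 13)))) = -724/ 45695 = -0.02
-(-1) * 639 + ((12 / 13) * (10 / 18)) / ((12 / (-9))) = 8302 / 13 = 638.62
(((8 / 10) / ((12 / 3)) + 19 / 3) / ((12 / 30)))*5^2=1225 / 3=408.33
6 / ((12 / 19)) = 19 / 2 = 9.50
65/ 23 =2.83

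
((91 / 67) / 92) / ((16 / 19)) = 1729 / 98624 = 0.02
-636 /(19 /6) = -3816 /19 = -200.84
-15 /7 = -2.14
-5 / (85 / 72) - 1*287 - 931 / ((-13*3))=-177262 / 663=-267.36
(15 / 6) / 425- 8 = -1359 / 170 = -7.99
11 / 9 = 1.22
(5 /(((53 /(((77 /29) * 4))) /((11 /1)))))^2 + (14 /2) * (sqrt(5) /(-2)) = 286963600 /2362369- 7 * sqrt(5) /2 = 113.65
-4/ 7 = -0.57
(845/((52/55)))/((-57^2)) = -3575/12996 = -0.28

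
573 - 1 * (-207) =780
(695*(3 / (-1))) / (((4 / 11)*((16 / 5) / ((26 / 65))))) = -22935 / 32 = -716.72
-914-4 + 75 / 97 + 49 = -84218 / 97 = -868.23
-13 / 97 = -0.13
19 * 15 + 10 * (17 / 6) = 313.33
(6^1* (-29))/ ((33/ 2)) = -116/ 11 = -10.55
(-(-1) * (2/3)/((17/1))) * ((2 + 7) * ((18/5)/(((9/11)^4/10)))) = 117128/4131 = 28.35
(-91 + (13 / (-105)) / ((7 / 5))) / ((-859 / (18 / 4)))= 20085 / 42091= 0.48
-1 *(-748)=748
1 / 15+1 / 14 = 29 / 210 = 0.14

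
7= 7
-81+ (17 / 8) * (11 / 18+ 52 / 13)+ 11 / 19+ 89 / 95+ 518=6132941 / 13680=448.31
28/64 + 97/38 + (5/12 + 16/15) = 20399/4560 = 4.47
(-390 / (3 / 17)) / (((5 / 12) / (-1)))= 5304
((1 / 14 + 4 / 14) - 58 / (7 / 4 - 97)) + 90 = 485213 / 5334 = 90.97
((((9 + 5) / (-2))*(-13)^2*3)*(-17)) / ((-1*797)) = -60333 / 797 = -75.70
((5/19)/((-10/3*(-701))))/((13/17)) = 51/346294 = 0.00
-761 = -761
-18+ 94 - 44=32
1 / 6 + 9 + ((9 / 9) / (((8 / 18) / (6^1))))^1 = 68 / 3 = 22.67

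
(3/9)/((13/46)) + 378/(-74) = -5669/1443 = -3.93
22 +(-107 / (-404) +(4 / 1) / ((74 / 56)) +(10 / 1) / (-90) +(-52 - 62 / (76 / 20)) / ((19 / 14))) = -1221785045 / 48566052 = -25.16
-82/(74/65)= -2665/37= -72.03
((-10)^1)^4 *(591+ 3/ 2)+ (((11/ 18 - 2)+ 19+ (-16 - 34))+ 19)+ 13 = 106649993/ 18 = 5924999.61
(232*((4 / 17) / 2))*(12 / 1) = 5568 / 17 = 327.53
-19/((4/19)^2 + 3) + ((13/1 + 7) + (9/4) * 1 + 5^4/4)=378625/2198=172.26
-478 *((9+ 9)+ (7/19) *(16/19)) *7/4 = -5529265/361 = -15316.52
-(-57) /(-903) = -19 /301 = -0.06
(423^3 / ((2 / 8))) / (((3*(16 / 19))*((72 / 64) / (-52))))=-5539164696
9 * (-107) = -963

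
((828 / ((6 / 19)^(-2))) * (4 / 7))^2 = 14216269824 / 6385729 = 2226.26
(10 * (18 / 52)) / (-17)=-45 / 221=-0.20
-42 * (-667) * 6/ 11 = 168084/ 11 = 15280.36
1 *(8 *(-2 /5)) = -16 /5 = -3.20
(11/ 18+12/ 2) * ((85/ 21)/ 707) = 0.04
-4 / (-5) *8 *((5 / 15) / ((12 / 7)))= 56 / 45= 1.24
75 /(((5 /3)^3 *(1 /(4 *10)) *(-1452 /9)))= -486 /121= -4.02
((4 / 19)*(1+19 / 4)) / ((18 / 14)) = 161 / 171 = 0.94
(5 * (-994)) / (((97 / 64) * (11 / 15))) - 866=-5695222 / 1067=-5337.60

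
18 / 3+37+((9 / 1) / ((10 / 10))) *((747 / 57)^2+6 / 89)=51063842 / 32129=1589.34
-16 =-16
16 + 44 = 60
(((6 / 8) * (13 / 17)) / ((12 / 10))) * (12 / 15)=13 / 34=0.38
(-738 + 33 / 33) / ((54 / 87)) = -21373 / 18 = -1187.39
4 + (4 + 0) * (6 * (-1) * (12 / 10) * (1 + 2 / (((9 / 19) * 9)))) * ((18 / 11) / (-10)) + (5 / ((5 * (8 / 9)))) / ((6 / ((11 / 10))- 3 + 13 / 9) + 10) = 33313057 / 3027200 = 11.00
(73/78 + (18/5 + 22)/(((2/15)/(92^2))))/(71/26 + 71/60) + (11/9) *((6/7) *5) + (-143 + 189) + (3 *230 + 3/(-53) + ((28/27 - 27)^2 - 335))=343717524630013/825711327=416268.39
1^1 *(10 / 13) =10 / 13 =0.77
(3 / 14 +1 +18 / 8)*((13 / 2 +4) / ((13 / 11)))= 3201 / 104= 30.78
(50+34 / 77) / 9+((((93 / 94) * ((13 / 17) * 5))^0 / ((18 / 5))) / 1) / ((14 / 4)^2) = 27298 / 4851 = 5.63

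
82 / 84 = 41 / 42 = 0.98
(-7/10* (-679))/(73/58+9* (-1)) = -137837/2245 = -61.40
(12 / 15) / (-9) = -4 / 45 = -0.09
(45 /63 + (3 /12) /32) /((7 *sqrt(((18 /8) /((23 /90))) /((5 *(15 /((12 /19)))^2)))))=61465 *sqrt(46) /225792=1.85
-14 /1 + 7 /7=-13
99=99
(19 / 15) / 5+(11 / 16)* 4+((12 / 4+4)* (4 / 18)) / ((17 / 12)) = 20917 / 5100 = 4.10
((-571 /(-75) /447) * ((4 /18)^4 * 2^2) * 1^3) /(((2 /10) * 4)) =9136 /43991505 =0.00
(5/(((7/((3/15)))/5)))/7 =5/49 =0.10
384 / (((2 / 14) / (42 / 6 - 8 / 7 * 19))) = -39552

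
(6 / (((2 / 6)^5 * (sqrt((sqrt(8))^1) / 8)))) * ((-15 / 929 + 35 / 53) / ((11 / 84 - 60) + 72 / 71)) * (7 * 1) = -7723005937920 * 2^(1 / 4) / 17282728607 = -531.41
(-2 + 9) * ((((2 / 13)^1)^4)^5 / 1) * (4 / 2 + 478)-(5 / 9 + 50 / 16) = -5036315400343158179776345 / 1368357391791417559593672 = -3.68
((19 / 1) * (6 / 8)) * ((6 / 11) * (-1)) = -7.77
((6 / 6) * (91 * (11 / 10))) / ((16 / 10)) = 1001 / 16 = 62.56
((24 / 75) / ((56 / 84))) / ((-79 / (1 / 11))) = -0.00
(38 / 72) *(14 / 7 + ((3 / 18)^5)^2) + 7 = 17535191059 / 2176782336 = 8.06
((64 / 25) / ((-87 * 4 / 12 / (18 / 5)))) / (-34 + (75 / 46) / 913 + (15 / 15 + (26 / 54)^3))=952296922368 / 98547774954875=0.01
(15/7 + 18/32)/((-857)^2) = 303/82258288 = 0.00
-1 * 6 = -6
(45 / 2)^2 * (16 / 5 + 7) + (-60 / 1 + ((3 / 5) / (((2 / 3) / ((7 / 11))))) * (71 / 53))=59518671 / 11660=5104.52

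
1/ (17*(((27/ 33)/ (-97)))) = -1067/ 153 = -6.97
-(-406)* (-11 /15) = -297.73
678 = 678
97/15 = 6.47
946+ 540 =1486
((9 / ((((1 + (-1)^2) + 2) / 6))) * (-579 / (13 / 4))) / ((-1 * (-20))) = -120.25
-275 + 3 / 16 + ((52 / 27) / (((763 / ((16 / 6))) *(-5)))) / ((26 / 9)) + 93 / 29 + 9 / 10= -4312737503 / 15931440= -270.71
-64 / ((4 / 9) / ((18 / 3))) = -864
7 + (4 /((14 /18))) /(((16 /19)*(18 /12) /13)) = 839 /14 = 59.93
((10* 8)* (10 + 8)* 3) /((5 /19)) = 16416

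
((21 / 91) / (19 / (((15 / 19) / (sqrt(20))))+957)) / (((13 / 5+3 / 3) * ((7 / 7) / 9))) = 645975 / 1057989946 - 16245 * sqrt(5) / 528994973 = 0.00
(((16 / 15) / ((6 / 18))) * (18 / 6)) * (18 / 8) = 108 / 5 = 21.60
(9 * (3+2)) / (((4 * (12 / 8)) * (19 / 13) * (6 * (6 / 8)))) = 65 / 57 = 1.14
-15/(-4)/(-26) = -15/104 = -0.14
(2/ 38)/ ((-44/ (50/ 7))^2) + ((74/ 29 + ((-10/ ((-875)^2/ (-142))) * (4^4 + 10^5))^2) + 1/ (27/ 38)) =5838051150759347950663/ 168831285820312500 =34579.20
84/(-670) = -42/335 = -0.13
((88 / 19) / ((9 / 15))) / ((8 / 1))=55 / 57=0.96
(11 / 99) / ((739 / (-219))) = -73 / 2217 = -0.03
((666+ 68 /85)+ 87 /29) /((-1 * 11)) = -3349 /55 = -60.89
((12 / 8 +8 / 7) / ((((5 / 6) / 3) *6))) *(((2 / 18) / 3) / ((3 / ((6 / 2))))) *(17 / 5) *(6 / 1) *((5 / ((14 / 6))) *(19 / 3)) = 11951 / 735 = 16.26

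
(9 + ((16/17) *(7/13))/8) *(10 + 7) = 2003/13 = 154.08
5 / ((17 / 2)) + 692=11774 / 17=692.59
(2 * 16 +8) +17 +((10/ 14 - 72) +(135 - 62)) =411/ 7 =58.71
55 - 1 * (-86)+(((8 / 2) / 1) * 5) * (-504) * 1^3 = -9939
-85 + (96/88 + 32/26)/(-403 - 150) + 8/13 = -84.39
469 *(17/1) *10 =79730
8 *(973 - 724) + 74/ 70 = 69757/ 35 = 1993.06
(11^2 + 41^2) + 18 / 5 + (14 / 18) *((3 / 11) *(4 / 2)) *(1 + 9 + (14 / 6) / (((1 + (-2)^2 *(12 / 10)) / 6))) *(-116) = 65708 / 55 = 1194.69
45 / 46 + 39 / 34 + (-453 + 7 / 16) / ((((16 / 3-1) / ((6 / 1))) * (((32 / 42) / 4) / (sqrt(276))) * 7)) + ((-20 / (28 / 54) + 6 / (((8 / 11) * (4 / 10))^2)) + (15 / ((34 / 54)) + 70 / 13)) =289933223 / 4554368-15039 * sqrt(69) / 16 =-7744.05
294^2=86436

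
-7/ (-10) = 7/ 10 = 0.70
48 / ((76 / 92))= 1104 / 19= 58.11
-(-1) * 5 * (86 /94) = 215 /47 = 4.57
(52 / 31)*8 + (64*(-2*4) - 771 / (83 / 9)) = -1497957 / 2573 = -582.18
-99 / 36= -11 / 4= -2.75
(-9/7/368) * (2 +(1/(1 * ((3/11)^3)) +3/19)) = -6599/36708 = -0.18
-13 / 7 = -1.86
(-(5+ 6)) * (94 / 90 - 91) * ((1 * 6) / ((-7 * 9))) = -89056 / 945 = -94.24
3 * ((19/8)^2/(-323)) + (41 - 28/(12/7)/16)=130321/3264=39.93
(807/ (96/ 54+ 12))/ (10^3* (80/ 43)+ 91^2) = 104103/ 18024764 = 0.01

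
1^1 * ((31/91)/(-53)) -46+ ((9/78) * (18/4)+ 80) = 51217/1484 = 34.51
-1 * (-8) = 8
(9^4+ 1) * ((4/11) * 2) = 52496/11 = 4772.36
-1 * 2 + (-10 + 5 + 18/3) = -1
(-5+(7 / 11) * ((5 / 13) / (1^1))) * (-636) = 432480 / 143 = 3024.34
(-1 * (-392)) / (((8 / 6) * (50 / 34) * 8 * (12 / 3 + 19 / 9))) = 22491 / 5500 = 4.09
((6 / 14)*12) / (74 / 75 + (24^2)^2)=0.00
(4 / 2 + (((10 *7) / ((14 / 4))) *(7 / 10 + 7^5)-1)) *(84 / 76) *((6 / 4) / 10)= 55730.96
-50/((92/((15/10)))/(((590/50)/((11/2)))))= -885/506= -1.75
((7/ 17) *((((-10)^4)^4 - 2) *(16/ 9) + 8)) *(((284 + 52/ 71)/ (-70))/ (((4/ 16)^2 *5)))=-5175296000000001293824/ 54315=-95282997330387577.90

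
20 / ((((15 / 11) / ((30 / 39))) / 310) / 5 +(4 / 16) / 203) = 69223000 / 8221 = 8420.27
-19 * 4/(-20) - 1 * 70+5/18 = -65.92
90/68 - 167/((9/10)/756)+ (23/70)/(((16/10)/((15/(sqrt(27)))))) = -4769475/34+ 115 * sqrt(3)/336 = -140278.08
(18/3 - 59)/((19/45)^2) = -107325/361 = -297.30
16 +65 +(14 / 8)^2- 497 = -412.94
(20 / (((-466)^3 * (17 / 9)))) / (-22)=0.00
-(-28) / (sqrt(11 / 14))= 28*sqrt(154) / 11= 31.59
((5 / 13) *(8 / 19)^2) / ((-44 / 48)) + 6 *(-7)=-2172006 / 51623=-42.07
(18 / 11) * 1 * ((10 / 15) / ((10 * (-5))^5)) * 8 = -3 / 107421875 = -0.00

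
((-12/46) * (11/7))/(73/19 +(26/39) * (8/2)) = -3762/59731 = -0.06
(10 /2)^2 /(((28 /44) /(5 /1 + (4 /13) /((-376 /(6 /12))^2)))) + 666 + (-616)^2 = 4892878732627 /12865216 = 380318.43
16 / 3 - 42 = -110 / 3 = -36.67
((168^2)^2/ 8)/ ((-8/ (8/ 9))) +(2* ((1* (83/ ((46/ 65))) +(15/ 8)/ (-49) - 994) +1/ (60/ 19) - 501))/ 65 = -48628941587249/ 4395300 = -11063850.38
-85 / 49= -1.73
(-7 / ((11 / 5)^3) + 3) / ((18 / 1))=1559 / 11979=0.13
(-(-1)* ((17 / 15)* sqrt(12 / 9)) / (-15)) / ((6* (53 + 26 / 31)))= -527* sqrt(3) / 3379725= -0.00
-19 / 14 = -1.36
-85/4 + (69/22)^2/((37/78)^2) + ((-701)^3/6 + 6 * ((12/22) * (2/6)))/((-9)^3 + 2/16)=913243724171003/11590791828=78790.45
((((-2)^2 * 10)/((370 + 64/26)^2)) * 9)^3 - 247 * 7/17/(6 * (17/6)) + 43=2954906899611233382802/79825022769163070961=37.02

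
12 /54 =2 /9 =0.22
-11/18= -0.61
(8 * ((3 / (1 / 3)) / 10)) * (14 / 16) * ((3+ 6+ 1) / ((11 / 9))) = 567 / 11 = 51.55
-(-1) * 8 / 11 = 8 / 11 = 0.73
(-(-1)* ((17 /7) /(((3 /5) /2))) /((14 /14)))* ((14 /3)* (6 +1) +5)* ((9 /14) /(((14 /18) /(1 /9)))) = 9605 /343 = 28.00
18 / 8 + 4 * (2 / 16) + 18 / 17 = 259 / 68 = 3.81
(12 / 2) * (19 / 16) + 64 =569 / 8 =71.12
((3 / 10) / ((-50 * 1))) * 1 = -3 / 500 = -0.01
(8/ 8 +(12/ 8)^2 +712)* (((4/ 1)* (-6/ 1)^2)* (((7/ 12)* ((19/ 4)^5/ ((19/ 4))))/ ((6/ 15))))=39149080005/ 512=76463046.88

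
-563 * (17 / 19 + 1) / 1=-20268 / 19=-1066.74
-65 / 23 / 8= -65 / 184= -0.35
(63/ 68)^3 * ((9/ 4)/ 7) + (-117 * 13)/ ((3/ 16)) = -10202368047/ 1257728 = -8111.74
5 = 5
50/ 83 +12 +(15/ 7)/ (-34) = 247703/ 19754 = 12.54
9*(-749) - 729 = -7470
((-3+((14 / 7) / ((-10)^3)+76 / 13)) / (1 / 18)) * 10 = 166383 / 325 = 511.95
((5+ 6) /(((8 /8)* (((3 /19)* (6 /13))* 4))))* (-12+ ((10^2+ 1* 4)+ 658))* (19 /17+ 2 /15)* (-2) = -70810.70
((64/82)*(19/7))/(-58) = -304/8323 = -0.04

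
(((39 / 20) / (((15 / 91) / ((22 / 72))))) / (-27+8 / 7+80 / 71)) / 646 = -6467461 / 28583949600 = -0.00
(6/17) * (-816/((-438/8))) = 384/73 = 5.26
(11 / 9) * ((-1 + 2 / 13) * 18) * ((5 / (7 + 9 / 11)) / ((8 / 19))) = -28.27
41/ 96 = 0.43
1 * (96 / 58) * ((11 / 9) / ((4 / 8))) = 352 / 87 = 4.05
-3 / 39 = -1 / 13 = -0.08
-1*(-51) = 51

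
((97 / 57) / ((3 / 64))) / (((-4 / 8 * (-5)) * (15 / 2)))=24832 / 12825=1.94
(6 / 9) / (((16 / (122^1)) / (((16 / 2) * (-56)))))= -6832 / 3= -2277.33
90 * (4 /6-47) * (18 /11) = -75060 /11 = -6823.64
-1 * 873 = -873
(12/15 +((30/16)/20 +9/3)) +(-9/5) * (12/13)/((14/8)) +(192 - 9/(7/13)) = 2595029/14560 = 178.23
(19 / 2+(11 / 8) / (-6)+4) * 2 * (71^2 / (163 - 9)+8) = 190281 / 176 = 1081.14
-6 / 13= -0.46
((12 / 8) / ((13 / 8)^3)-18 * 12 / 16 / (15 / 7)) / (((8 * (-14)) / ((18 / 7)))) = 1176579 / 8612240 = 0.14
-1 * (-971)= 971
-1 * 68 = -68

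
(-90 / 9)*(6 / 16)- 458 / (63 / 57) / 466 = -90799 / 19572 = -4.64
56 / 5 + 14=126 / 5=25.20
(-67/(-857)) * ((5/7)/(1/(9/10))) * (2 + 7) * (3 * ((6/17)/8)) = 48843/815864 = 0.06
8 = 8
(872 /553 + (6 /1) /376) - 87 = -8879273 /103964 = -85.41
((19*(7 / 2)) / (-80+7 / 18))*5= -5985 / 1433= -4.18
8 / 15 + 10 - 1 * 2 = 128 / 15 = 8.53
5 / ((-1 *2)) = -5 / 2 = -2.50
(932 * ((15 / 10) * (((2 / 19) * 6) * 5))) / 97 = 83880 / 1843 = 45.51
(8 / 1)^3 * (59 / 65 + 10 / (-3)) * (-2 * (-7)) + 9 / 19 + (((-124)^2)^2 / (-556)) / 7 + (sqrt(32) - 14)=-281713569383 / 3604965 + 4 * sqrt(2)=-78140.34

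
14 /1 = 14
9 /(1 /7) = 63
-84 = -84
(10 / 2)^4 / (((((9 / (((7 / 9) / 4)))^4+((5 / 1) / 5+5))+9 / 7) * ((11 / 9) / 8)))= 36015000 / 40406586253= 0.00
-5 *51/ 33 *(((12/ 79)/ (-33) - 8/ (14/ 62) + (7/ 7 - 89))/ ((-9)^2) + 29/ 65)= 586770181/ 70459389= 8.33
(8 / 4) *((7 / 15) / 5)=14 / 75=0.19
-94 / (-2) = 47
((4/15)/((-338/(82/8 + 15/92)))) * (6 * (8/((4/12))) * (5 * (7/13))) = -160944/50531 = -3.19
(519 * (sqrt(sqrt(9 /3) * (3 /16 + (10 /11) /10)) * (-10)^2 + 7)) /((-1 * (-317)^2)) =-90825 * sqrt(11) * 3^(1 /4) /1105379-3633 /100489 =-0.39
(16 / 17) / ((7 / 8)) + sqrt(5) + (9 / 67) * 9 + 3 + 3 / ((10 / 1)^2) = sqrt(5) + 4237319 / 797300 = 7.55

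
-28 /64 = -7 /16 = -0.44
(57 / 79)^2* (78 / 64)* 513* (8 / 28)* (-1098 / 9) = -3965167323 / 349496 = -11345.39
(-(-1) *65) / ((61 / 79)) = 5135 / 61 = 84.18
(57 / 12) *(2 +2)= 19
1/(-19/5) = -5/19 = -0.26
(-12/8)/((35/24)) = -36/35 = -1.03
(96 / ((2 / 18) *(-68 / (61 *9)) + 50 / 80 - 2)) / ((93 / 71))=-89807616 / 1701745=-52.77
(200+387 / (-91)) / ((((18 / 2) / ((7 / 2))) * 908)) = 17813 / 212472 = 0.08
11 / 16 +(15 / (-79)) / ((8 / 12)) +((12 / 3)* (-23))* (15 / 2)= -871651 / 1264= -689.60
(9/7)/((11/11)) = 9/7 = 1.29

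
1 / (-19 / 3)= -3 / 19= -0.16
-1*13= -13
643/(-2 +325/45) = 5787/47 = 123.13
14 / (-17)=-0.82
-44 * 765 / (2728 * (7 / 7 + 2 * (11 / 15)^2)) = -172125 / 28954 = -5.94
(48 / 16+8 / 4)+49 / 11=104 / 11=9.45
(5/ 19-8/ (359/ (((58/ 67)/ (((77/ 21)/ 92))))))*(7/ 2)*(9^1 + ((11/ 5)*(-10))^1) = 10.05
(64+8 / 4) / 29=66 / 29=2.28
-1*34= -34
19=19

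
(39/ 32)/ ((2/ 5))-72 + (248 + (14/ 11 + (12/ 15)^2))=3184889/ 17600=180.96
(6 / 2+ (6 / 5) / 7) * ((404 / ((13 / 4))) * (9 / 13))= 1614384 / 5915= 272.93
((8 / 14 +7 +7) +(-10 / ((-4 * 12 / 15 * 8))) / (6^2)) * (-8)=-235183 / 2016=-116.66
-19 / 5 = -3.80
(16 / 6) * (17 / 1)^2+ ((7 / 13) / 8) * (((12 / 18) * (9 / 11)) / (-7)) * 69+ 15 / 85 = 22476479 / 29172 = 770.48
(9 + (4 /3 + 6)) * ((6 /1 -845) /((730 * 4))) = -41111 /8760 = -4.69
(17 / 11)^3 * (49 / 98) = 1.85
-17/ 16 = -1.06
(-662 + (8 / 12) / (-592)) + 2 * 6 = -577201 / 888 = -650.00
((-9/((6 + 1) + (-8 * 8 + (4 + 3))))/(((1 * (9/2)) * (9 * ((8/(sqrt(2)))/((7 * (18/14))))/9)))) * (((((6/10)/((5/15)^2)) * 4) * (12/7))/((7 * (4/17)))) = 12393 * sqrt(2)/12250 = 1.43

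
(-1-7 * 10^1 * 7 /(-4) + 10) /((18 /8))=526 /9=58.44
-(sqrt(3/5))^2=-3/5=-0.60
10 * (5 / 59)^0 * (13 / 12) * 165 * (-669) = -2391675 / 2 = -1195837.50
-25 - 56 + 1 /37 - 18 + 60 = -1442 /37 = -38.97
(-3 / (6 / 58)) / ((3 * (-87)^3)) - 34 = -2316113 / 68121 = -34.00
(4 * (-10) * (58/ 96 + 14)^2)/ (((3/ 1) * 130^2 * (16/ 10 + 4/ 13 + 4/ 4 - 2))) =-0.19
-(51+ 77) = -128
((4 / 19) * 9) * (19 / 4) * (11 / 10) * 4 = 198 / 5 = 39.60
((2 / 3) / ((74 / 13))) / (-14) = -13 / 1554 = -0.01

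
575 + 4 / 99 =56929 / 99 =575.04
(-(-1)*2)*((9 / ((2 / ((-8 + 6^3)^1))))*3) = 5616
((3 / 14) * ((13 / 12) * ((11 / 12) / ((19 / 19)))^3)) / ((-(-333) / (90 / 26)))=6655 / 3580416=0.00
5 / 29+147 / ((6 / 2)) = 1426 / 29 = 49.17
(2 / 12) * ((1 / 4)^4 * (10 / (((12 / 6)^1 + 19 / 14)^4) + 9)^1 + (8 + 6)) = 5844359331 / 2498396672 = 2.34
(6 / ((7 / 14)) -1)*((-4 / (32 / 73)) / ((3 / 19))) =-15257 / 24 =-635.71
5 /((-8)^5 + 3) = -1 /6553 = -0.00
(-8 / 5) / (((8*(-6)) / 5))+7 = 43 / 6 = 7.17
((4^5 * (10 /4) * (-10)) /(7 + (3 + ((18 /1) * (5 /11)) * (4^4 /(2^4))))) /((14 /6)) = -16896 /217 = -77.86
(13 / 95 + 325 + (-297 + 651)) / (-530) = -32259 / 25175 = -1.28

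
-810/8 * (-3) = 1215/4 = 303.75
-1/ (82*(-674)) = 1/ 55268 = 0.00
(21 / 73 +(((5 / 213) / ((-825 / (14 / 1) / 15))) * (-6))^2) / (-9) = -12866413 / 400744377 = -0.03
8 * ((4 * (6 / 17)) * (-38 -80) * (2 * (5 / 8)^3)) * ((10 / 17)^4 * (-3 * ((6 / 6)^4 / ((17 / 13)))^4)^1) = 9478681875000 / 118587876497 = 79.93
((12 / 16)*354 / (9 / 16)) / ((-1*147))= -472 / 147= -3.21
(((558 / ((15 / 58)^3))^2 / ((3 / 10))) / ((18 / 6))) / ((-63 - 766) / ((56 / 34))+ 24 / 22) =-90143009349707776 / 39155146875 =-2302200.77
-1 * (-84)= 84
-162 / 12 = -27 / 2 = -13.50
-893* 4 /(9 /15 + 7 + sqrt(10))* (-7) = 2375380 /597-312550* sqrt(10) /597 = 2323.30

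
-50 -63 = -113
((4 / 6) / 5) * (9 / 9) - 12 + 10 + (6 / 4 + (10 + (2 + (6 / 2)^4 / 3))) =1159 / 30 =38.63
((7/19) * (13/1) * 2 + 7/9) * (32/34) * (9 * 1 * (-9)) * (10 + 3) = -3315312/323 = -10264.12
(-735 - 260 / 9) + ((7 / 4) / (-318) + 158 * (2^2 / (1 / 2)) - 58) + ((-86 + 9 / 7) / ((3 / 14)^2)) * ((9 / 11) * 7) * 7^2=-517300.80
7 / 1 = 7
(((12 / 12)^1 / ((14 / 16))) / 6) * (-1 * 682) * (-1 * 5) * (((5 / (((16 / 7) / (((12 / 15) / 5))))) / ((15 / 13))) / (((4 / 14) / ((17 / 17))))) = 31031 / 45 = 689.58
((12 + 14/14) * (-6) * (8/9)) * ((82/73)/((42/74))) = -631072/4599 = -137.22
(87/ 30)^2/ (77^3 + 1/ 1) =841/ 45653400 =0.00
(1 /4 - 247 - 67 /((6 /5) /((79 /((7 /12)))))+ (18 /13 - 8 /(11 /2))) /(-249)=10421409 /332332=31.36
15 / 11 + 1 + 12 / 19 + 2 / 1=1044 / 209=5.00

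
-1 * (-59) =59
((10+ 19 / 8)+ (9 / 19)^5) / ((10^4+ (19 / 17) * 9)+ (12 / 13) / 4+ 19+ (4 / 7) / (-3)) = 1139858341713 / 922001194270808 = 0.00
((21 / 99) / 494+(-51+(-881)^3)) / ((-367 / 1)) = 11147273235377 / 5982834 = 1863209.51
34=34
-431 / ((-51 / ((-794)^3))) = -215744025304 / 51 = -4230275005.96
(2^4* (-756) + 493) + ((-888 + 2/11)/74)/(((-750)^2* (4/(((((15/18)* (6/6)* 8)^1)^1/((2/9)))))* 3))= -1062544729883/91575000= -11603.00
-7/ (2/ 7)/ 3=-49/ 6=-8.17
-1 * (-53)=53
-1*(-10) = 10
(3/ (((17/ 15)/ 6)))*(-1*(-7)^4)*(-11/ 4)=3565485/ 34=104867.21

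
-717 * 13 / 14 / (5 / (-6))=27963 / 35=798.94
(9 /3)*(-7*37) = -777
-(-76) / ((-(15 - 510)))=76 / 495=0.15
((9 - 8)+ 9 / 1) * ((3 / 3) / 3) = 10 / 3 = 3.33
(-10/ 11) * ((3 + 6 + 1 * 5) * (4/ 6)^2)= -560/ 99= -5.66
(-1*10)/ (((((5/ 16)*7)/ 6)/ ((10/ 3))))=-91.43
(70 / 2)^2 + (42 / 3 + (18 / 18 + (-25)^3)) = -14385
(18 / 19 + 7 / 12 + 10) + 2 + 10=5365 / 228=23.53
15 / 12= 1.25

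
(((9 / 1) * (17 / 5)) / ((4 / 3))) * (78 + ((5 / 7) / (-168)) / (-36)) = 56137621 / 31360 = 1790.10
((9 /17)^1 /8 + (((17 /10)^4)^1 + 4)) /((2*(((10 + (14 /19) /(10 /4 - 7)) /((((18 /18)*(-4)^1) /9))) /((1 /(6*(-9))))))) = 40111033 /7720380000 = 0.01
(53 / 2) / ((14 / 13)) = 689 / 28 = 24.61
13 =13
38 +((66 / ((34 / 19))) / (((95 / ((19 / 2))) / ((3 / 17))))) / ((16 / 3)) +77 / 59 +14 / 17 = 109810217 / 2728160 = 40.25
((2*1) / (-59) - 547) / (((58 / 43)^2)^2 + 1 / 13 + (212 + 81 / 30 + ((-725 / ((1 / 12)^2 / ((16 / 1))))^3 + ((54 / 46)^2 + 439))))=7588205742451750 / 64652645788538557166211150006389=0.00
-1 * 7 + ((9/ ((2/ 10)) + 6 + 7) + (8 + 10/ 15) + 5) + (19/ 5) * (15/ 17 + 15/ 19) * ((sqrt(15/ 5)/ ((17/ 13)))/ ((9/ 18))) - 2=2808 * sqrt(3)/ 289 + 188/ 3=79.50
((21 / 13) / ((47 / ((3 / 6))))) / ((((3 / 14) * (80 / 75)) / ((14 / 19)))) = 5145 / 92872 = 0.06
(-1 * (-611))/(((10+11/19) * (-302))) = -11609/60702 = -0.19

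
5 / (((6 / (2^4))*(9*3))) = 40 / 81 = 0.49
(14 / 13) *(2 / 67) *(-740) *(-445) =9220400 / 871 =10585.99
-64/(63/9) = -64/7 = -9.14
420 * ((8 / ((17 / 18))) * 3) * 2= 362880 / 17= 21345.88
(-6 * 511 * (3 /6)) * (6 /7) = -1314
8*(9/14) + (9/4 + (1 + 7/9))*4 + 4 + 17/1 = 2662/63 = 42.25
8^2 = 64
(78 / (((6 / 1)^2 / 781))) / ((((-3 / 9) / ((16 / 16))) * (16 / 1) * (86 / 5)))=-50765 / 2752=-18.45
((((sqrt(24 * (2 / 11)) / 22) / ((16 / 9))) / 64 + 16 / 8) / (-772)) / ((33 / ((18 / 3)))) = -1 / 2123 - 9 * sqrt(33) / 263048192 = -0.00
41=41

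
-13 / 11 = -1.18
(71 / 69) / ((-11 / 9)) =-213 / 253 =-0.84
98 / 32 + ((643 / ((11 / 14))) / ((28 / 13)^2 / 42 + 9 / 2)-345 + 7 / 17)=-134958927 / 822800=-164.02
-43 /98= -0.44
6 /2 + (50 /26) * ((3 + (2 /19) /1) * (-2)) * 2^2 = -11059 /247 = -44.77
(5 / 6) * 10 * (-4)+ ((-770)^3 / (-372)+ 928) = 114216454 / 93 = 1228133.91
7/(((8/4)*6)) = 0.58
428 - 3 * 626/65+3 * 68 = 39202/65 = 603.11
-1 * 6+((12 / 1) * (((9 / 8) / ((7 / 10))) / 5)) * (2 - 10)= -258 / 7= -36.86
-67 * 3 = -201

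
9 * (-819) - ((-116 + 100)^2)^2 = -72907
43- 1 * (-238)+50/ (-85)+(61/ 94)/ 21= 9411095/ 33558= 280.44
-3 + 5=2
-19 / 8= -2.38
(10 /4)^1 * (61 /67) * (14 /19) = 2135 /1273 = 1.68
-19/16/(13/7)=-133/208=-0.64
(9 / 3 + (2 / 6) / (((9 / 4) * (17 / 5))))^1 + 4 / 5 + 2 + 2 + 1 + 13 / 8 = 192203 / 18360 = 10.47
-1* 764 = -764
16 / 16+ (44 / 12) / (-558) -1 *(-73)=123865 / 1674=73.99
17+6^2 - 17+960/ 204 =692/ 17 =40.71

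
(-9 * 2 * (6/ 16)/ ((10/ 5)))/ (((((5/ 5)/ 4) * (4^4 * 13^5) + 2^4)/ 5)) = -135/ 190102144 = -0.00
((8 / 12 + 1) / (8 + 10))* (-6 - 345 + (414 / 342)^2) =-315455 / 9747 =-32.36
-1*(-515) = 515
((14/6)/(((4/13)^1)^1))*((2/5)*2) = 91/15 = 6.07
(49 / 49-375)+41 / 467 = -174617 / 467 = -373.91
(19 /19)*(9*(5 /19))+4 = 121 /19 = 6.37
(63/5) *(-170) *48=-102816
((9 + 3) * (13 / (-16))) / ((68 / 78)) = -1521 / 136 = -11.18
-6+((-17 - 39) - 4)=-66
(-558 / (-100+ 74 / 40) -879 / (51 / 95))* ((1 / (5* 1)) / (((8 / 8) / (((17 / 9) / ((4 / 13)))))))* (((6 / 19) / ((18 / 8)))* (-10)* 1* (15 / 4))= 272251925 / 25821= 10543.82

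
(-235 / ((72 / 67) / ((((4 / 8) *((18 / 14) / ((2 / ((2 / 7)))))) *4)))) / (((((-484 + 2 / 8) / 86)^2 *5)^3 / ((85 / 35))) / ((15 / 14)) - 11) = -8770846720 / 166143309534139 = -0.00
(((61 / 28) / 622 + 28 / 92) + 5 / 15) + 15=18796073 / 1201704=15.64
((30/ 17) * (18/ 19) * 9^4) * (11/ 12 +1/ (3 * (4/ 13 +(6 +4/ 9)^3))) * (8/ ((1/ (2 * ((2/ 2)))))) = 33033191580000/ 205054289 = 161094.86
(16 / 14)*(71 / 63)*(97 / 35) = 55096 / 15435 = 3.57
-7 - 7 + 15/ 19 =-251/ 19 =-13.21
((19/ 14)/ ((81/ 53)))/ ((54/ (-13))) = -13091/ 61236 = -0.21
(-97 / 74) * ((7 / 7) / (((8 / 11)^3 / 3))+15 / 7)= -93411 / 7168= -13.03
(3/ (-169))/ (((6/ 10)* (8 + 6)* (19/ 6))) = -15/ 22477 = -0.00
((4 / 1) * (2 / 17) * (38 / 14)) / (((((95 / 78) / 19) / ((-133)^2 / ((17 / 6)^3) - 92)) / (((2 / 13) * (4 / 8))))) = 3072371136 / 2923235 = 1051.02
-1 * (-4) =4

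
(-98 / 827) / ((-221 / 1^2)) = 0.00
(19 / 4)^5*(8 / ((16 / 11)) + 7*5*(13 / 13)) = 97931.65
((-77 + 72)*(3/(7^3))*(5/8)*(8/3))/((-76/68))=425/6517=0.07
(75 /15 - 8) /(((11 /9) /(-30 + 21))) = 243 /11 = 22.09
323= 323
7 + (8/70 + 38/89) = 23491/3115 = 7.54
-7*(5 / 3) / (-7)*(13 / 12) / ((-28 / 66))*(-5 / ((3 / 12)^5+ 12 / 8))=14.18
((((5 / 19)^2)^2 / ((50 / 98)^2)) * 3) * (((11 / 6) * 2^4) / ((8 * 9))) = 26411 / 1172889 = 0.02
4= 4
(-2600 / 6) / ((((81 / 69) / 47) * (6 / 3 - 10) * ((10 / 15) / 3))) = 351325 / 36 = 9759.03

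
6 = 6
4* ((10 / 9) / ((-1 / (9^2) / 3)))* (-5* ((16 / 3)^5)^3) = 230584300921369395200 / 531441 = 433885042594322.60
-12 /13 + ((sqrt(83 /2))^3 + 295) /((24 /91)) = 7553* sqrt(166) /96 + 348697 /312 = 2131.30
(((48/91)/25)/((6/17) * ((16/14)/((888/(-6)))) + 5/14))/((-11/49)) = -2958816/11157575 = -0.27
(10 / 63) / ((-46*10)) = -1 / 2898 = -0.00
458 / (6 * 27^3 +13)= 458 / 118111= 0.00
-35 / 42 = -5 / 6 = -0.83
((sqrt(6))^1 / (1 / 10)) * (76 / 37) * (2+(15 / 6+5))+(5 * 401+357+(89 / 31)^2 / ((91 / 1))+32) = 7220 * sqrt(6) / 37+209365615 / 87451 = 2872.07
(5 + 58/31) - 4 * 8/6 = 143/93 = 1.54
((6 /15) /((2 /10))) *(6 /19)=12 /19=0.63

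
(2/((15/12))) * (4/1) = 6.40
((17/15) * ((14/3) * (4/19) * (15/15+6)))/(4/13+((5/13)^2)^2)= 190330504/8048115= 23.65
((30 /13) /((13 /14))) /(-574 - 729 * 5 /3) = -420 /302341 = -0.00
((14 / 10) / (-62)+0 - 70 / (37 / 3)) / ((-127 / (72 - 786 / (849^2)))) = 565321428679 / 174997268115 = 3.23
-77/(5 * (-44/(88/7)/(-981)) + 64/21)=-1057518/42101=-25.12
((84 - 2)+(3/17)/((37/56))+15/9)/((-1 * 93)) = -158383/175491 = -0.90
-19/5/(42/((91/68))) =-247/2040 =-0.12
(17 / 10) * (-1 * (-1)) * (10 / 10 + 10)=187 / 10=18.70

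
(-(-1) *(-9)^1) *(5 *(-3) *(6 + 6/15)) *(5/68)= 1080/17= 63.53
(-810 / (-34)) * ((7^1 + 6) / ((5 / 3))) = 3159 / 17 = 185.82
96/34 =2.82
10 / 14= 5 / 7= 0.71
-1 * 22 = -22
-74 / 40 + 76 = 1483 / 20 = 74.15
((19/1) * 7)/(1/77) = 10241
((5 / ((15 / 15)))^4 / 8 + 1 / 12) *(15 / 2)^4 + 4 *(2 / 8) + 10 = 31675783 / 128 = 247467.05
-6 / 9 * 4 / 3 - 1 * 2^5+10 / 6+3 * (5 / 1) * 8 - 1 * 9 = 718 / 9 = 79.78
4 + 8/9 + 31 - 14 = 197/9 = 21.89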